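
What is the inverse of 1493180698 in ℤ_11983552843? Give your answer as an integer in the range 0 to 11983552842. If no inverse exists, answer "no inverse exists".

10515575553

gcd(11983552843, 1493180698) by repeated division:
11983552843 = 8*1493180698 + 38107259
1493180698 = 39*38107259 + 6997597
38107259 = 5*6997597 + 3119274
6997597 = 2*3119274 + 759049
3119274 = 4*759049 + 83078
759049 = 9*83078 + 11347
83078 = 7*11347 + 3649
11347 = 3*3649 + 400
3649 = 9*400 + 49
400 = 8*49 + 8
49 = 6*8 + 1
8 = 8*1 + 0
gcd = 1, so the inverse exists. Back-substitute:
1 = 49 − 6·8
1 = −6·400 + 49·49
1 = 49·3649 − 447·400
1 = −447·11347 + 1390·3649
1 = 1390·83078 − 10177·11347
1 = −10177·759049 + 92983·83078
1 = 92983·3119274 − 382109·759049
1 = −382109·6997597 + 857201·3119274
1 = 857201·38107259 − 4668114·6997597
1 = −4668114·1493180698 + 182913647·38107259
1 = 182913647·11983552843 − 1467977290·1493180698
So 1493180698·(-1467977290) ≡ 1 (mod 11983552843), and -1467977290 ≡ 10515575553 (mod 11983552843).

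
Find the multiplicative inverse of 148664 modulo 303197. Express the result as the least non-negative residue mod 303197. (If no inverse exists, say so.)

40812

gcd(303197, 148664) by repeated division:
303197 = 2·148664 + 5869
148664 = 25·5869 + 1939
5869 = 3·1939 + 52
1939 = 37·52 + 15
52 = 3·15 + 7
15 = 2·7 + 1
7 = 7·1 + 0
The gcd is 1. Working backward:
1 = 15 − 2·7
1 = −2·52 + 7·15
1 = 7·1939 − 261·52
1 = −261·5869 + 790·1939
1 = 790·148664 − 20011·5869
1 = −20011·303197 + 40812·148664
So 148664·40812 ≡ 1 (mod 303197).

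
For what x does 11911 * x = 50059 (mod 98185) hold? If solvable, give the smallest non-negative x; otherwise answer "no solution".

First find gcd(11911, 98185):
98185 = 8×11911 + 2897
11911 = 4×2897 + 323
2897 = 8×323 + 313
323 = 1×313 + 10
313 = 31×10 + 3
10 = 3×3 + 1
3 = 3×1 + 0
gcd = 1, so a unique solution mod 98185 exists.
Back-substitute for the Bézout coefficients:
1 = 10 − 3·3
1 = −3·313 + 94·10
1 = 94·323 − 97·313
1 = −97·2897 + 870·323
1 = 870·11911 − 3577·2897
1 = −3577·98185 + 29486·11911
So 11911·(29486) ≡ 1 (mod 98185), giving 11911⁻¹ ≡ 29486.
x ≡ 11911⁻¹·50059 ≡ 29486·50059 ≡ 24569 (mod 98185).

24569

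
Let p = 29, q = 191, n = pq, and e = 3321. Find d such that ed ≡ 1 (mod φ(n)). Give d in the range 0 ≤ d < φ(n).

2161

φ(n) = (p−1)(q−1) = 28·190 = 5320.
Need d with 3321·d ≡ 1 (mod 5320). Apply the extended Euclidean algorithm:
5320 = 1*3321 + 1999
3321 = 1*1999 + 1322
1999 = 1*1322 + 677
1322 = 1*677 + 645
677 = 1*645 + 32
645 = 20*32 + 5
32 = 6*5 + 2
5 = 2*2 + 1
2 = 2*1 + 0
Back-substitute:
1 = 5 − 2·2
1 = −2·32 + 13·5
1 = 13·645 − 262·32
1 = −262·677 + 275·645
1 = 275·1322 − 537·677
1 = −537·1999 + 812·1322
1 = 812·3321 − 1349·1999
1 = −1349·5320 + 2161·3321
So 3321·2161 ≡ 1 (mod 5320), hence d = 2161.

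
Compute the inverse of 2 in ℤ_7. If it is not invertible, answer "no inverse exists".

Apply the Euclidean algorithm to 7 and 2:
7 = 3·2 + 1
2 = 2·1 + 0
Since gcd(2, 7) = 1, back-substitute to write 1 as a combination:
1 = 7 − 3·2
So 2·(-3) ≡ 1 (mod 7), and -3 ≡ 4 (mod 7).

4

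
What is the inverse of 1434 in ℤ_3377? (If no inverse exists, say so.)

2687

Run Euclid on (3377, 1434):
3377 = 2·1434 + 509
1434 = 2·509 + 416
509 = 1·416 + 93
416 = 4·93 + 44
93 = 2·44 + 5
44 = 8·5 + 4
5 = 1·4 + 1
4 = 4·1 + 0
Since gcd(1434, 3377) = 1, back-substitute to write 1 as a combination:
1 = 5 − 4
1 = −44 + 9·5
1 = 9·93 − 19·44
1 = −19·416 + 85·93
1 = 85·509 − 104·416
1 = −104·1434 + 293·509
1 = 293·3377 − 690·1434
So 1434·(-690) ≡ 1 (mod 3377), and -690 ≡ 2687 (mod 3377).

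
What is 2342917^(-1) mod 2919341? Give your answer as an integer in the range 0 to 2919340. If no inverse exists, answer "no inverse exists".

902289

gcd(2919341, 2342917) by repeated division:
2919341 = 1·2342917 + 576424
2342917 = 4·576424 + 37221
576424 = 15·37221 + 18109
37221 = 2·18109 + 1003
18109 = 18·1003 + 55
1003 = 18·55 + 13
55 = 4·13 + 3
13 = 4·3 + 1
3 = 3·1 + 0
The gcd is 1. Working backward:
1 = 13 − 4·3
1 = −4·55 + 17·13
1 = 17·1003 − 310·55
1 = −310·18109 + 5597·1003
1 = 5597·37221 − 11504·18109
1 = −11504·576424 + 178157·37221
1 = 178157·2342917 − 724132·576424
1 = −724132·2919341 + 902289·2342917
So 2342917·902289 ≡ 1 (mod 2919341).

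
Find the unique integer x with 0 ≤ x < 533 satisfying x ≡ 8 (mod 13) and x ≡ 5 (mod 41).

Write x = 8 + 13·k. Then 13·k ≡ 5 − 8 ≡ 38 (mod 41).
Need 13⁻¹ mod 41. Extended Euclid on (41, 13):
41 = 3*13 + 2
13 = 6*2 + 1
2 = 2*1 + 0
Back-substitute:
1 = 13 − 6·2
1 = −6·41 + 19·13
13⁻¹ ≡ 19 (mod 41), so k ≡ 19·38 ≡ 25 (mod 41).
x = 8 + 13·25 = 333.

333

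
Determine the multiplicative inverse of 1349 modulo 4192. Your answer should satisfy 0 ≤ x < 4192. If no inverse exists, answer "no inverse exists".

gcd(4192, 1349) by repeated division:
4192 = 3*1349 + 145
1349 = 9*145 + 44
145 = 3*44 + 13
44 = 3*13 + 5
13 = 2*5 + 3
5 = 1*3 + 2
3 = 1*2 + 1
2 = 2*1 + 0
The gcd is 1. Working backward:
1 = 3 − 2
1 = −5 + 2·3
1 = 2·13 − 5·5
1 = −5·44 + 17·13
1 = 17·145 − 56·44
1 = −56·1349 + 521·145
1 = 521·4192 − 1619·1349
Hence 1349⁻¹ ≡ -1619 ≡ 2573 (mod 4192).

2573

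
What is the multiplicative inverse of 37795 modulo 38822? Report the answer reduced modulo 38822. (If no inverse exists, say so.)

33303

Run Euclid on (38822, 37795):
38822 = 1·37795 + 1027
37795 = 36·1027 + 823
1027 = 1·823 + 204
823 = 4·204 + 7
204 = 29·7 + 1
7 = 7·1 + 0
Since gcd(37795, 38822) = 1, back-substitute to write 1 as a combination:
1 = 204 − 29·7
1 = −29·823 + 117·204
1 = 117·1027 − 146·823
1 = −146·37795 + 5373·1027
1 = 5373·38822 − 5519·37795
So 37795·(-5519) ≡ 1 (mod 38822), and -5519 ≡ 33303 (mod 38822).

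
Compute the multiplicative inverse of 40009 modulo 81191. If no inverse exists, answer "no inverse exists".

Run Euclid on (81191, 40009):
81191 = 2·40009 + 1173
40009 = 34·1173 + 127
1173 = 9·127 + 30
127 = 4·30 + 7
30 = 4·7 + 2
7 = 3·2 + 1
2 = 2·1 + 0
Since gcd(40009, 81191) = 1, back-substitute to write 1 as a combination:
1 = 7 − 3·2
1 = −3·30 + 13·7
1 = 13·127 − 55·30
1 = −55·1173 + 508·127
1 = 508·40009 − 17327·1173
1 = −17327·81191 + 35162·40009
So 40009·35162 ≡ 1 (mod 81191).

35162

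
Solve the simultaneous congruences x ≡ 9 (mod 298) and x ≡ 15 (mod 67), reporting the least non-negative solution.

8055

Write x = 9 + 298·k. Then 298·k ≡ 15 − 9 ≡ 6 (mod 67).
Need 298⁻¹ mod 67. Extended Euclid on (67, 30):
67 = 2·30 + 7
30 = 4·7 + 2
7 = 3·2 + 1
2 = 2·1 + 0
Back-substitute:
1 = 7 − 3·2
1 = −3·30 + 13·7
1 = 13·67 − 29·30
298⁻¹ ≡ 38 (mod 67), so k ≡ 38·6 ≡ 27 (mod 67).
x = 9 + 298·27 = 8055.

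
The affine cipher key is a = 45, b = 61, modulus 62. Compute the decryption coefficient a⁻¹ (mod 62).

51

gcd(62, 45) by repeated division:
62 = 1·45 + 17
45 = 2·17 + 11
17 = 1·11 + 6
11 = 1·6 + 5
6 = 1·5 + 1
5 = 5·1 + 0
gcd = 1, so the inverse exists. Back-substitute:
1 = 6 − 5
1 = −11 + 2·6
1 = 2·17 − 3·11
1 = −3·45 + 8·17
1 = 8·62 − 11·45
Hence 45⁻¹ ≡ -11 ≡ 51 (mod 62).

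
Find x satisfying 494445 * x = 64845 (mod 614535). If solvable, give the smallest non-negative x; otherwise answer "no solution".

First find gcd(494445, 614535):
614535 = 1×494445 + 120090
494445 = 4×120090 + 14085
120090 = 8×14085 + 7410
14085 = 1×7410 + 6675
7410 = 1×6675 + 735
6675 = 9×735 + 60
735 = 12×60 + 15
60 = 4×15 + 0
gcd = 15 and 15 | 64845, so solutions exist. Divide through by 15: 32963x ≡ 4323 (mod 40969).
Now find 32963⁻¹ mod 40969:
40969 = 1*32963 + 8006
32963 = 4*8006 + 939
8006 = 8*939 + 494
939 = 1*494 + 445
494 = 1*445 + 49
445 = 9*49 + 4
49 = 12*4 + 1
4 = 4*1 + 0
Back-substitute:
1 = 49 − 12·4
1 = −12·445 + 109·49
1 = 109·494 − 121·445
1 = −121·939 + 230·494
1 = 230·8006 − 1961·939
1 = −1961·32963 + 8074·8006
1 = 8074·40969 − 10035·32963
So 32963·(-10035) ≡ 1 (mod 40969), i.e. 32963⁻¹ ≡ 30934.
Then x ≡ 30934·4323 ≡ 4866 (mod 40969); the smallest non-negative solution is x = 4866.

4866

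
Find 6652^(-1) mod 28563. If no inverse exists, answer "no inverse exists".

4573

Extended Euclidean algorithm:
28563 = 4×6652 + 1955
6652 = 3×1955 + 787
1955 = 2×787 + 381
787 = 2×381 + 25
381 = 15×25 + 6
25 = 4×6 + 1
6 = 6×1 + 0
Since gcd(6652, 28563) = 1, back-substitute to write 1 as a combination:
1 = 25 − 4·6
1 = −4·381 + 61·25
1 = 61·787 − 126·381
1 = −126·1955 + 313·787
1 = 313·6652 − 1065·1955
1 = −1065·28563 + 4573·6652
So 6652·4573 ≡ 1 (mod 28563).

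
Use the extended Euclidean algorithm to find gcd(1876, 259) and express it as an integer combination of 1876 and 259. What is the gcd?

Euclidean algorithm:
1876 = 7·259 + 63
259 = 4·63 + 7
63 = 9·7 + 0
gcd(1876, 259) = 7.
Back-substituting:
7 = 259 − 4·63
7 = −4·1876 + 29·259
So 7 = (-4)·1876 + (29)·259.

7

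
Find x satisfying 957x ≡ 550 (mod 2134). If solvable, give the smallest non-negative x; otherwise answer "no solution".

92

First find gcd(957, 2134):
2134 = 2·957 + 220
957 = 4·220 + 77
220 = 2·77 + 66
77 = 1·66 + 11
66 = 6·11 + 0
gcd = 11 and 11 | 550, so solutions exist. Divide through by 11: 87x ≡ 50 (mod 194).
Now find 87⁻¹ mod 194:
194 = 2×87 + 20
87 = 4×20 + 7
20 = 2×7 + 6
7 = 1×6 + 1
6 = 6×1 + 0
Back-substitute:
1 = 7 − 6
1 = −20 + 3·7
1 = 3·87 − 13·20
1 = −13·194 + 29·87
So 87⁻¹ ≡ 29 (mod 194).
Then x ≡ 29·50 ≡ 92 (mod 194); the smallest non-negative solution is x = 92.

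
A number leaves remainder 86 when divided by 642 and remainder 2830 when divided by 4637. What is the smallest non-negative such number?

Write x = 86 + 642·k. Then 642·k ≡ 2830 − 86 ≡ 2744 (mod 4637).
Need 642⁻¹ mod 4637. Extended Euclid on (4637, 642):
4637 = 7×642 + 143
642 = 4×143 + 70
143 = 2×70 + 3
70 = 23×3 + 1
3 = 3×1 + 0
Back-substitute:
1 = 70 − 23·3
1 = −23·143 + 47·70
1 = 47·642 − 211·143
1 = −211·4637 + 1524·642
642⁻¹ ≡ 1524 (mod 4637), so k ≡ 1524·2744 ≡ 3919 (mod 4637).
x = 86 + 642·3919 = 2516084.

2516084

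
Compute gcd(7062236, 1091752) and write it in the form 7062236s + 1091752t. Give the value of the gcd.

Euclidean algorithm:
7062236 = 6×1091752 + 511724
1091752 = 2×511724 + 68304
511724 = 7×68304 + 33596
68304 = 2×33596 + 1112
33596 = 30×1112 + 236
1112 = 4×236 + 168
236 = 1×168 + 68
168 = 2×68 + 32
68 = 2×32 + 4
32 = 8×4 + 0
gcd(7062236, 1091752) = 4.
Express as a combination:
4 = 68 − 2·32
4 = −2·168 + 5·68
4 = 5·236 − 7·168
4 = −7·1112 + 33·236
4 = 33·33596 − 997·1112
4 = −997·68304 + 2027·33596
4 = 2027·511724 − 15186·68304
4 = −15186·1091752 + 32399·511724
4 = 32399·7062236 − 209580·1091752
So 4 = (32399)·7062236 + (-209580)·1091752.

4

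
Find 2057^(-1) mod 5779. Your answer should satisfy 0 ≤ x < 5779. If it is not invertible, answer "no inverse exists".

Extended Euclidean algorithm:
5779 = 2*2057 + 1665
2057 = 1*1665 + 392
1665 = 4*392 + 97
392 = 4*97 + 4
97 = 24*4 + 1
4 = 4*1 + 0
The gcd is 1. Working backward:
1 = 97 − 24·4
1 = −24·392 + 97·97
1 = 97·1665 − 412·392
1 = −412·2057 + 509·1665
1 = 509·5779 − 1430·2057
Thus 2057·(-1430) ≡ 1 (mod 5779); reducing, -1430 mod 5779 = 4349.

4349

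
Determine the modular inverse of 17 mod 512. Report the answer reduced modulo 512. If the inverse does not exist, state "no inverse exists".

241

Run Euclid on (512, 17):
512 = 30×17 + 2
17 = 8×2 + 1
2 = 2×1 + 0
The gcd is 1. Working backward:
1 = 17 − 8·2
1 = −8·512 + 241·17
So 17·241 ≡ 1 (mod 512).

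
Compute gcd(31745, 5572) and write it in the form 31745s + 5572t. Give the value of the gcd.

Euclidean algorithm:
31745 = 5×5572 + 3885
5572 = 1×3885 + 1687
3885 = 2×1687 + 511
1687 = 3×511 + 154
511 = 3×154 + 49
154 = 3×49 + 7
49 = 7×7 + 0
gcd(31745, 5572) = 7.
Express as a combination:
7 = 154 − 3·49
7 = −3·511 + 10·154
7 = 10·1687 − 33·511
7 = −33·3885 + 76·1687
7 = 76·5572 − 109·3885
7 = −109·31745 + 621·5572
So 7 = (-109)·31745 + (621)·5572.

7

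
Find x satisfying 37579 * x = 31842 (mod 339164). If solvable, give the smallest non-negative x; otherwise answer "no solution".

First find gcd(37579, 339164):
339164 = 9×37579 + 953
37579 = 39×953 + 412
953 = 2×412 + 129
412 = 3×129 + 25
129 = 5×25 + 4
25 = 6×4 + 1
4 = 4×1 + 0
gcd = 1, so a unique solution mod 339164 exists.
Back-substitute for the Bézout coefficients:
1 = 25 − 6·4
1 = −6·129 + 31·25
1 = 31·412 − 99·129
1 = −99·953 + 229·412
1 = 229·37579 − 9030·953
1 = −9030·339164 + 81499·37579
So 37579·(81499) ≡ 1 (mod 339164), giving 37579⁻¹ ≡ 81499.
x ≡ 37579⁻¹·31842 ≡ 81499·31842 ≡ 147394 (mod 339164).

147394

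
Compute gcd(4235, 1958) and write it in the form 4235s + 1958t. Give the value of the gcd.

11

Repeated division:
4235 = 2·1958 + 319
1958 = 6·319 + 44
319 = 7·44 + 11
44 = 4·11 + 0
gcd(4235, 1958) = 11.
Express as a combination:
11 = 319 − 7·44
11 = −7·1958 + 43·319
11 = 43·4235 − 93·1958
So 11 = (43)·4235 + (-93)·1958.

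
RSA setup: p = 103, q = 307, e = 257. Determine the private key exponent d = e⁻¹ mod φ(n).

φ(n) = (p−1)(q−1) = 102·306 = 31212.
Need d with 257·d ≡ 1 (mod 31212). Apply the extended Euclidean algorithm:
31212 = 121*257 + 115
257 = 2*115 + 27
115 = 4*27 + 7
27 = 3*7 + 6
7 = 1*6 + 1
6 = 6*1 + 0
Back-substitute:
1 = 7 − 6
1 = −27 + 4·7
1 = 4·115 − 17·27
1 = −17·257 + 38·115
1 = 38·31212 − 4615·257
So 257·(-4615) ≡ 1 (mod 31212), hence d ≡ -4615 ≡ 26597 (mod 31212).

26597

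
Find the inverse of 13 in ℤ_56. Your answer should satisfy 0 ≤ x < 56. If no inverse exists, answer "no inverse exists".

13

gcd(56, 13) by repeated division:
56 = 4·13 + 4
13 = 3·4 + 1
4 = 4·1 + 0
Since gcd(13, 56) = 1, back-substitute to write 1 as a combination:
1 = 13 − 3·4
1 = −3·56 + 13·13
So 13·13 ≡ 1 (mod 56).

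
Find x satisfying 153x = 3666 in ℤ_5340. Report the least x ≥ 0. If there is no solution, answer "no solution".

First find gcd(153, 5340):
5340 = 34×153 + 138
153 = 1×138 + 15
138 = 9×15 + 3
15 = 5×3 + 0
gcd = 3 and 3 | 3666, so solutions exist. Divide through by 3: 51x ≡ 1222 (mod 1780).
Now find 51⁻¹ mod 1780:
1780 = 34×51 + 46
51 = 1×46 + 5
46 = 9×5 + 1
5 = 5×1 + 0
Back-substitute:
1 = 46 − 9·5
1 = −9·51 + 10·46
1 = 10·1780 − 349·51
So 51·(-349) ≡ 1 (mod 1780), i.e. 51⁻¹ ≡ 1431.
Then x ≡ 1431·1222 ≡ 722 (mod 1780); the smallest non-negative solution is x = 722.

722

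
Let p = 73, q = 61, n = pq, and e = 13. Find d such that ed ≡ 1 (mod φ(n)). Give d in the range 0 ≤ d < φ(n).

997

φ(n) = (p−1)(q−1) = 72·60 = 4320.
Need d with 13·d ≡ 1 (mod 4320). Apply the extended Euclidean algorithm:
4320 = 332·13 + 4
13 = 3·4 + 1
4 = 4·1 + 0
Back-substitute:
1 = 13 − 3·4
1 = −3·4320 + 997·13
So 13·997 ≡ 1 (mod 4320), hence d = 997.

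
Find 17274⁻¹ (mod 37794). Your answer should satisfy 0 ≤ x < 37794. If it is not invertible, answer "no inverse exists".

no inverse exists

Compute gcd(17274, 37794):
37794 = 2·17274 + 3246
17274 = 5·3246 + 1044
3246 = 3·1044 + 114
1044 = 9·114 + 18
114 = 6·18 + 6
18 = 3·6 + 0
Since gcd = 6 > 1, 17274 is not a unit mod 37794.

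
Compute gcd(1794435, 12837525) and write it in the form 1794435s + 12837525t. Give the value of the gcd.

Repeated division:
12837525 = 7*1794435 + 276480
1794435 = 6*276480 + 135555
276480 = 2*135555 + 5370
135555 = 25*5370 + 1305
5370 = 4*1305 + 150
1305 = 8*150 + 105
150 = 1*105 + 45
105 = 2*45 + 15
45 = 3*15 + 0
gcd(1794435, 12837525) = 15.
Express as a combination:
15 = 105 − 2·45
15 = −2·150 + 3·105
15 = 3·1305 − 26·150
15 = −26·5370 + 107·1305
15 = 107·135555 − 2701·5370
15 = −2701·276480 + 5509·135555
15 = 5509·1794435 − 35755·276480
15 = −35755·12837525 + 255794·1794435
So 15 = (-35755)·12837525 + (255794)·1794435.

15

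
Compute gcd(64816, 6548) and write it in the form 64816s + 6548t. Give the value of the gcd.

Repeated division:
64816 = 9×6548 + 5884
6548 = 1×5884 + 664
5884 = 8×664 + 572
664 = 1×572 + 92
572 = 6×92 + 20
92 = 4×20 + 12
20 = 1×12 + 8
12 = 1×8 + 4
8 = 2×4 + 0
gcd(64816, 6548) = 4.
Back-substituting:
4 = 12 − 8
4 = −20 + 2·12
4 = 2·92 − 9·20
4 = −9·572 + 56·92
4 = 56·664 − 65·572
4 = −65·5884 + 576·664
4 = 576·6548 − 641·5884
4 = −641·64816 + 6345·6548
So 4 = (-641)·64816 + (6345)·6548.

4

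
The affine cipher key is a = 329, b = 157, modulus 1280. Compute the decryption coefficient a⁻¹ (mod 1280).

Run Euclid on (1280, 329):
1280 = 3×329 + 293
329 = 1×293 + 36
293 = 8×36 + 5
36 = 7×5 + 1
5 = 5×1 + 0
The gcd is 1. Working backward:
1 = 36 − 7·5
1 = −7·293 + 57·36
1 = 57·329 − 64·293
1 = −64·1280 + 249·329
So 329·249 ≡ 1 (mod 1280).

249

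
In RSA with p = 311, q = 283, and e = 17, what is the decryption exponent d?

71993

φ(n) = (p−1)(q−1) = 310·282 = 87420.
Need d with 17·d ≡ 1 (mod 87420). Apply the extended Euclidean algorithm:
87420 = 5142×17 + 6
17 = 2×6 + 5
6 = 1×5 + 1
5 = 5×1 + 0
Back-substitute:
1 = 6 − 5
1 = −17 + 3·6
1 = 3·87420 − 15427·17
So 17·(-15427) ≡ 1 (mod 87420), hence d ≡ -15427 ≡ 71993 (mod 87420).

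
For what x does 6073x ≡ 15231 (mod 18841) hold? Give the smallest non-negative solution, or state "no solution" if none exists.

First find gcd(6073, 18841):
18841 = 3*6073 + 622
6073 = 9*622 + 475
622 = 1*475 + 147
475 = 3*147 + 34
147 = 4*34 + 11
34 = 3*11 + 1
11 = 11*1 + 0
gcd = 1, so a unique solution mod 18841 exists.
Back-substitute for the Bézout coefficients:
1 = 34 − 3·11
1 = −3·147 + 13·34
1 = 13·475 − 42·147
1 = −42·622 + 55·475
1 = 55·6073 − 537·622
1 = −537·18841 + 1666·6073
So 6073·(1666) ≡ 1 (mod 18841), giving 6073⁻¹ ≡ 1666.
x ≡ 6073⁻¹·15231 ≡ 1666·15231 ≡ 14860 (mod 18841).

14860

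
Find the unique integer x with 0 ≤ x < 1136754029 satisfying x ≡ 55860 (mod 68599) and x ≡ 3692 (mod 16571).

397724263

Write x = 55860 + 68599·k. Then 68599·k ≡ 3692 − 55860 ≡ 14116 (mod 16571).
Need 68599⁻¹ mod 16571. Extended Euclid on (16571, 2315):
16571 = 7×2315 + 366
2315 = 6×366 + 119
366 = 3×119 + 9
119 = 13×9 + 2
9 = 4×2 + 1
2 = 2×1 + 0
Back-substitute:
1 = 9 − 4·2
1 = −4·119 + 53·9
1 = 53·366 − 163·119
1 = −163·2315 + 1031·366
1 = 1031·16571 − 7380·2315
68599⁻¹ ≡ 9191 (mod 16571), so k ≡ 9191·14116 ≡ 5797 (mod 16571).
x = 55860 + 68599·5797 = 397724263.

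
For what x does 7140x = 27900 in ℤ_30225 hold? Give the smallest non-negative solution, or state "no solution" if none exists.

First find gcd(7140, 30225):
30225 = 4·7140 + 1665
7140 = 4·1665 + 480
1665 = 3·480 + 225
480 = 2·225 + 30
225 = 7·30 + 15
30 = 2·15 + 0
gcd = 15 and 15 | 27900, so solutions exist. Divide through by 15: 476x ≡ 1860 (mod 2015).
Now find 476⁻¹ mod 2015:
2015 = 4*476 + 111
476 = 4*111 + 32
111 = 3*32 + 15
32 = 2*15 + 2
15 = 7*2 + 1
2 = 2*1 + 0
Back-substitute:
1 = 15 − 7·2
1 = −7·32 + 15·15
1 = 15·111 − 52·32
1 = −52·476 + 223·111
1 = 223·2015 − 944·476
So 476·(-944) ≡ 1 (mod 2015), i.e. 476⁻¹ ≡ 1071.
Then x ≡ 1071·1860 ≡ 1240 (mod 2015); the smallest non-negative solution is x = 1240.

1240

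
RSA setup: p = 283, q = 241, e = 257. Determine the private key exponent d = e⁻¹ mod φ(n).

φ(n) = (p−1)(q−1) = 282·240 = 67680.
Need d with 257·d ≡ 1 (mod 67680). Apply the extended Euclidean algorithm:
67680 = 263*257 + 89
257 = 2*89 + 79
89 = 1*79 + 10
79 = 7*10 + 9
10 = 1*9 + 1
9 = 9*1 + 0
Back-substitute:
1 = 10 − 9
1 = −79 + 8·10
1 = 8·89 − 9·79
1 = −9·257 + 26·89
1 = 26·67680 − 6847·257
So 257·(-6847) ≡ 1 (mod 67680), hence d ≡ -6847 ≡ 60833 (mod 67680).

60833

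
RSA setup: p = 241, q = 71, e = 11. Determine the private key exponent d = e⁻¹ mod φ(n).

φ(n) = (p−1)(q−1) = 240·70 = 16800.
Need d with 11·d ≡ 1 (mod 16800). Apply the extended Euclidean algorithm:
16800 = 1527·11 + 3
11 = 3·3 + 2
3 = 1·2 + 1
2 = 2·1 + 0
Back-substitute:
1 = 3 − 2
1 = −11 + 4·3
1 = 4·16800 − 6109·11
So 11·(-6109) ≡ 1 (mod 16800), hence d ≡ -6109 ≡ 10691 (mod 16800).

10691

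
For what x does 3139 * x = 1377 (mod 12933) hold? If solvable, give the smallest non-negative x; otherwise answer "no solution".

First find gcd(3139, 12933):
12933 = 4×3139 + 377
3139 = 8×377 + 123
377 = 3×123 + 8
123 = 15×8 + 3
8 = 2×3 + 2
3 = 1×2 + 1
2 = 2×1 + 0
gcd = 1, so a unique solution mod 12933 exists.
Back-substitute for the Bézout coefficients:
1 = 3 − 2
1 = −8 + 3·3
1 = 3·123 − 46·8
1 = −46·377 + 141·123
1 = 141·3139 − 1174·377
1 = −1174·12933 + 4837·3139
So 3139·(4837) ≡ 1 (mod 12933), giving 3139⁻¹ ≡ 4837.
x ≡ 3139⁻¹·1377 ≡ 4837·1377 ≡ 54 (mod 12933).

54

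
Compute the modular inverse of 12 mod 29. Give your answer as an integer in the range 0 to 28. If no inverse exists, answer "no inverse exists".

Run Euclid on (29, 12):
29 = 2×12 + 5
12 = 2×5 + 2
5 = 2×2 + 1
2 = 2×1 + 0
Since gcd(12, 29) = 1, back-substitute to write 1 as a combination:
1 = 5 − 2·2
1 = −2·12 + 5·5
1 = 5·29 − 12·12
So 12·(-12) ≡ 1 (mod 29), and -12 ≡ 17 (mod 29).

17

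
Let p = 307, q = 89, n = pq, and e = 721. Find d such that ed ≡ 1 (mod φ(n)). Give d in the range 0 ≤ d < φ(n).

φ(n) = (p−1)(q−1) = 306·88 = 26928.
Need d with 721·d ≡ 1 (mod 26928). Apply the extended Euclidean algorithm:
26928 = 37×721 + 251
721 = 2×251 + 219
251 = 1×219 + 32
219 = 6×32 + 27
32 = 1×27 + 5
27 = 5×5 + 2
5 = 2×2 + 1
2 = 2×1 + 0
Back-substitute:
1 = 5 − 2·2
1 = −2·27 + 11·5
1 = 11·32 − 13·27
1 = −13·219 + 89·32
1 = 89·251 − 102·219
1 = −102·721 + 293·251
1 = 293·26928 − 10943·721
So 721·(-10943) ≡ 1 (mod 26928), hence d ≡ -10943 ≡ 15985 (mod 26928).

15985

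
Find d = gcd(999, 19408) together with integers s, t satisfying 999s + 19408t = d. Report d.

Apply Euclid's algorithm to 19408 and 999:
19408 = 19×999 + 427
999 = 2×427 + 145
427 = 2×145 + 137
145 = 1×137 + 8
137 = 17×8 + 1
8 = 8×1 + 0
gcd(999, 19408) = 1.
Working backward:
1 = 137 − 17·8
1 = −17·145 + 18·137
1 = 18·427 − 53·145
1 = −53·999 + 124·427
1 = 124·19408 − 2409·999
So 1 = (124)·19408 + (-2409)·999.

1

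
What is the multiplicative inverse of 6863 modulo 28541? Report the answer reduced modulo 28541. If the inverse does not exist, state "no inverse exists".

Run Euclid on (28541, 6863):
28541 = 4*6863 + 1089
6863 = 6*1089 + 329
1089 = 3*329 + 102
329 = 3*102 + 23
102 = 4*23 + 10
23 = 2*10 + 3
10 = 3*3 + 1
3 = 3*1 + 0
gcd = 1, so the inverse exists. Back-substitute:
1 = 10 − 3·3
1 = −3·23 + 7·10
1 = 7·102 − 31·23
1 = −31·329 + 100·102
1 = 100·1089 − 331·329
1 = −331·6863 + 2086·1089
1 = 2086·28541 − 8675·6863
Hence 6863⁻¹ ≡ -8675 ≡ 19866 (mod 28541).

19866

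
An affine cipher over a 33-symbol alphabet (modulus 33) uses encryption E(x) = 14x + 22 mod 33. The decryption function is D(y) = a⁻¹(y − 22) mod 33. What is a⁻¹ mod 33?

26

Extended Euclidean algorithm:
33 = 2×14 + 5
14 = 2×5 + 4
5 = 1×4 + 1
4 = 4×1 + 0
The gcd is 1. Working backward:
1 = 5 − 4
1 = −14 + 3·5
1 = 3·33 − 7·14
Hence 14⁻¹ ≡ -7 ≡ 26 (mod 33).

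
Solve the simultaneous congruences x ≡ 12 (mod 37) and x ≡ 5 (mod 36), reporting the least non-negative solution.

Write x = 12 + 37·k. Then 37·k ≡ 5 − 12 ≡ 29 (mod 36).
Need 37⁻¹ mod 36. Extended Euclid on (36, 1):
36 = 36×1 + 0
37⁻¹ ≡ 1 (mod 36), so k ≡ 1·29 ≡ 29 (mod 36).
x = 12 + 37·29 = 1085.

1085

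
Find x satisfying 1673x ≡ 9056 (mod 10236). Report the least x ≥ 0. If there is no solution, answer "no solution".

First find gcd(1673, 10236):
10236 = 6*1673 + 198
1673 = 8*198 + 89
198 = 2*89 + 20
89 = 4*20 + 9
20 = 2*9 + 2
9 = 4*2 + 1
2 = 2*1 + 0
gcd = 1, so a unique solution mod 10236 exists.
Back-substitute for the Bézout coefficients:
1 = 9 − 4·2
1 = −4·20 + 9·9
1 = 9·89 − 40·20
1 = −40·198 + 89·89
1 = 89·1673 − 752·198
1 = −752·10236 + 4601·1673
So 1673·(4601) ≡ 1 (mod 10236), giving 1673⁻¹ ≡ 4601.
x ≡ 1673⁻¹·9056 ≡ 4601·9056 ≡ 6136 (mod 10236).

6136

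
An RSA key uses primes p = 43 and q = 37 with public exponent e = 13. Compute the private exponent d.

349

φ(n) = (p−1)(q−1) = 42·36 = 1512.
Need d with 13·d ≡ 1 (mod 1512). Apply the extended Euclidean algorithm:
1512 = 116·13 + 4
13 = 3·4 + 1
4 = 4·1 + 0
Back-substitute:
1 = 13 − 3·4
1 = −3·1512 + 349·13
So 13·349 ≡ 1 (mod 1512), hence d = 349.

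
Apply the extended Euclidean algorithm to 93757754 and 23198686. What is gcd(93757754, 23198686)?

Repeated division:
93757754 = 4*23198686 + 963010
23198686 = 24*963010 + 86446
963010 = 11*86446 + 12104
86446 = 7*12104 + 1718
12104 = 7*1718 + 78
1718 = 22*78 + 2
78 = 39*2 + 0
gcd(93757754, 23198686) = 2.
Working backward:
2 = 1718 − 22·78
2 = −22·12104 + 155·1718
2 = 155·86446 − 1107·12104
2 = −1107·963010 + 12332·86446
2 = 12332·23198686 − 297075·963010
2 = −297075·93757754 + 1200632·23198686
So 2 = (-297075)·93757754 + (1200632)·23198686.

2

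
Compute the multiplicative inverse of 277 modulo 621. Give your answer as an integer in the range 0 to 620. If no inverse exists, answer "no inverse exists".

Extended Euclidean algorithm:
621 = 2·277 + 67
277 = 4·67 + 9
67 = 7·9 + 4
9 = 2·4 + 1
4 = 4·1 + 0
gcd = 1, so the inverse exists. Back-substitute:
1 = 9 − 2·4
1 = −2·67 + 15·9
1 = 15·277 − 62·67
1 = −62·621 + 139·277
So 277·139 ≡ 1 (mod 621).

139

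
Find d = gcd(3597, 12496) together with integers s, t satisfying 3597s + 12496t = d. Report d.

Euclidean algorithm:
12496 = 3*3597 + 1705
3597 = 2*1705 + 187
1705 = 9*187 + 22
187 = 8*22 + 11
22 = 2*11 + 0
gcd(3597, 12496) = 11.
Working backward:
11 = 187 − 8·22
11 = −8·1705 + 73·187
11 = 73·3597 − 154·1705
11 = −154·12496 + 535·3597
So 11 = (-154)·12496 + (535)·3597.

11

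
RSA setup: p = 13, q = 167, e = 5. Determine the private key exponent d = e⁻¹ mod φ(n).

797

φ(n) = (p−1)(q−1) = 12·166 = 1992.
Need d with 5·d ≡ 1 (mod 1992). Apply the extended Euclidean algorithm:
1992 = 398×5 + 2
5 = 2×2 + 1
2 = 2×1 + 0
Back-substitute:
1 = 5 − 2·2
1 = −2·1992 + 797·5
So 5·797 ≡ 1 (mod 1992), hence d = 797.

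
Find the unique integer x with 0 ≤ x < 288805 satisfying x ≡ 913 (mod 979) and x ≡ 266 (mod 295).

Write x = 913 + 979·k. Then 979·k ≡ 266 − 913 ≡ 238 (mod 295).
Need 979⁻¹ mod 295. Extended Euclid on (295, 94):
295 = 3×94 + 13
94 = 7×13 + 3
13 = 4×3 + 1
3 = 3×1 + 0
Back-substitute:
1 = 13 − 4·3
1 = −4·94 + 29·13
1 = 29·295 − 91·94
979⁻¹ ≡ 204 (mod 295), so k ≡ 204·238 ≡ 172 (mod 295).
x = 913 + 979·172 = 169301.

169301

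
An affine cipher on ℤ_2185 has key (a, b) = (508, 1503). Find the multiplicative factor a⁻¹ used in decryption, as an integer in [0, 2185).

357

Run Euclid on (2185, 508):
2185 = 4·508 + 153
508 = 3·153 + 49
153 = 3·49 + 6
49 = 8·6 + 1
6 = 6·1 + 0
gcd = 1, so the inverse exists. Back-substitute:
1 = 49 − 8·6
1 = −8·153 + 25·49
1 = 25·508 − 83·153
1 = −83·2185 + 357·508
So 508·357 ≡ 1 (mod 2185).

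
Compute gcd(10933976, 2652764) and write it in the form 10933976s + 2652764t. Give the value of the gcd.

Euclidean algorithm:
10933976 = 4×2652764 + 322920
2652764 = 8×322920 + 69404
322920 = 4×69404 + 45304
69404 = 1×45304 + 24100
45304 = 1×24100 + 21204
24100 = 1×21204 + 2896
21204 = 7×2896 + 932
2896 = 3×932 + 100
932 = 9×100 + 32
100 = 3×32 + 4
32 = 8×4 + 0
gcd(10933976, 2652764) = 4.
Back-substituting:
4 = 100 − 3·32
4 = −3·932 + 28·100
4 = 28·2896 − 87·932
4 = −87·21204 + 637·2896
4 = 637·24100 − 724·21204
4 = −724·45304 + 1361·24100
4 = 1361·69404 − 2085·45304
4 = −2085·322920 + 9701·69404
4 = 9701·2652764 − 79693·322920
4 = −79693·10933976 + 328473·2652764
So 4 = (-79693)·10933976 + (328473)·2652764.

4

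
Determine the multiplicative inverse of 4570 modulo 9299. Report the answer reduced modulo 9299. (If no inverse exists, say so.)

Extended Euclidean algorithm:
9299 = 2×4570 + 159
4570 = 28×159 + 118
159 = 1×118 + 41
118 = 2×41 + 36
41 = 1×36 + 5
36 = 7×5 + 1
5 = 5×1 + 0
gcd = 1, so the inverse exists. Back-substitute:
1 = 36 − 7·5
1 = −7·41 + 8·36
1 = 8·118 − 23·41
1 = −23·159 + 31·118
1 = 31·4570 − 891·159
1 = −891·9299 + 1813·4570
So 4570·1813 ≡ 1 (mod 9299).

1813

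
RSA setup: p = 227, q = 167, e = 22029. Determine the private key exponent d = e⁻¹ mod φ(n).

φ(n) = (p−1)(q−1) = 226·166 = 37516.
Need d with 22029·d ≡ 1 (mod 37516). Apply the extended Euclidean algorithm:
37516 = 1·22029 + 15487
22029 = 1·15487 + 6542
15487 = 2·6542 + 2403
6542 = 2·2403 + 1736
2403 = 1·1736 + 667
1736 = 2·667 + 402
667 = 1·402 + 265
402 = 1·265 + 137
265 = 1·137 + 128
137 = 1·128 + 9
128 = 14·9 + 2
9 = 4·2 + 1
2 = 2·1 + 0
Back-substitute:
1 = 9 − 4·2
1 = −4·128 + 57·9
1 = 57·137 − 61·128
1 = −61·265 + 118·137
1 = 118·402 − 179·265
1 = −179·667 + 297·402
1 = 297·1736 − 773·667
1 = −773·2403 + 1070·1736
1 = 1070·6542 − 2913·2403
1 = −2913·15487 + 6896·6542
1 = 6896·22029 − 9809·15487
1 = −9809·37516 + 16705·22029
So 22029·16705 ≡ 1 (mod 37516), hence d = 16705.

16705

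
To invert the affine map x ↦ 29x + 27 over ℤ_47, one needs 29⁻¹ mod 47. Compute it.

Apply the Euclidean algorithm to 47 and 29:
47 = 1·29 + 18
29 = 1·18 + 11
18 = 1·11 + 7
11 = 1·7 + 4
7 = 1·4 + 3
4 = 1·3 + 1
3 = 3·1 + 0
Since gcd(29, 47) = 1, back-substitute to write 1 as a combination:
1 = 4 − 3
1 = −7 + 2·4
1 = 2·11 − 3·7
1 = −3·18 + 5·11
1 = 5·29 − 8·18
1 = −8·47 + 13·29
So 29·13 ≡ 1 (mod 47).

13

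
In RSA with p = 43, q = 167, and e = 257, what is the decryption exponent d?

2957

φ(n) = (p−1)(q−1) = 42·166 = 6972.
Need d with 257·d ≡ 1 (mod 6972). Apply the extended Euclidean algorithm:
6972 = 27×257 + 33
257 = 7×33 + 26
33 = 1×26 + 7
26 = 3×7 + 5
7 = 1×5 + 2
5 = 2×2 + 1
2 = 2×1 + 0
Back-substitute:
1 = 5 − 2·2
1 = −2·7 + 3·5
1 = 3·26 − 11·7
1 = −11·33 + 14·26
1 = 14·257 − 109·33
1 = −109·6972 + 2957·257
So 257·2957 ≡ 1 (mod 6972), hence d = 2957.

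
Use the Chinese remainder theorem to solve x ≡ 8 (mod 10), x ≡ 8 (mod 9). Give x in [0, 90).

8

Write x = 8 + 10·k. Then 10·k ≡ 8 − 8 ≡ 0 (mod 9).
Need 10⁻¹ mod 9. Extended Euclid on (9, 1):
9 = 9×1 + 0
10⁻¹ ≡ 1 (mod 9), so k ≡ 1·0 ≡ 0 (mod 9).
x = 8 + 10·0 = 8.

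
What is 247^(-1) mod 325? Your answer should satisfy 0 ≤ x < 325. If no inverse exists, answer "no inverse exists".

no inverse exists

Euclidean algorithm on 325, 247:
325 = 1·247 + 78
247 = 3·78 + 13
78 = 6·13 + 0
The gcd is 13, not 1, hence no inverse exists.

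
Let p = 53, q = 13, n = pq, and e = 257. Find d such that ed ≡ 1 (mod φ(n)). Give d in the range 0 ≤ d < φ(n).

17

φ(n) = (p−1)(q−1) = 52·12 = 624.
Need d with 257·d ≡ 1 (mod 624). Apply the extended Euclidean algorithm:
624 = 2*257 + 110
257 = 2*110 + 37
110 = 2*37 + 36
37 = 1*36 + 1
36 = 36*1 + 0
Back-substitute:
1 = 37 − 36
1 = −110 + 3·37
1 = 3·257 − 7·110
1 = −7·624 + 17·257
So 257·17 ≡ 1 (mod 624), hence d = 17.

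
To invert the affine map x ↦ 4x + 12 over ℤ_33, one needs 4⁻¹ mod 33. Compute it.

Run Euclid on (33, 4):
33 = 8·4 + 1
4 = 4·1 + 0
gcd = 1, so the inverse exists. Back-substitute:
1 = 33 − 8·4
Hence 4⁻¹ ≡ -8 ≡ 25 (mod 33).

25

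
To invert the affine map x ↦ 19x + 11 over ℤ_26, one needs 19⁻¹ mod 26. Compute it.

Extended Euclidean algorithm:
26 = 1·19 + 7
19 = 2·7 + 5
7 = 1·5 + 2
5 = 2·2 + 1
2 = 2·1 + 0
The gcd is 1. Working backward:
1 = 5 − 2·2
1 = −2·7 + 3·5
1 = 3·19 − 8·7
1 = −8·26 + 11·19
So 19·11 ≡ 1 (mod 26).

11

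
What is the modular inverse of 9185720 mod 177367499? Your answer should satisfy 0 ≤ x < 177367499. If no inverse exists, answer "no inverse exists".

gcd(177367499, 9185720) by repeated division:
177367499 = 19×9185720 + 2838819
9185720 = 3×2838819 + 669263
2838819 = 4×669263 + 161767
669263 = 4×161767 + 22195
161767 = 7×22195 + 6402
22195 = 3×6402 + 2989
6402 = 2×2989 + 424
2989 = 7×424 + 21
424 = 20×21 + 4
21 = 5×4 + 1
4 = 4×1 + 0
The gcd is 1. Working backward:
1 = 21 − 5·4
1 = −5·424 + 101·21
1 = 101·2989 − 712·424
1 = −712·6402 + 1525·2989
1 = 1525·22195 − 5287·6402
1 = −5287·161767 + 38534·22195
1 = 38534·669263 − 159423·161767
1 = −159423·2838819 + 676226·669263
1 = 676226·9185720 − 2188101·2838819
1 = −2188101·177367499 + 42250145·9185720
So 9185720·42250145 ≡ 1 (mod 177367499).

42250145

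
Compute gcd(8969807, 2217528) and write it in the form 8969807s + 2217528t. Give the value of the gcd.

1

Euclidean algorithm:
8969807 = 4×2217528 + 99695
2217528 = 22×99695 + 24238
99695 = 4×24238 + 2743
24238 = 8×2743 + 2294
2743 = 1×2294 + 449
2294 = 5×449 + 49
449 = 9×49 + 8
49 = 6×8 + 1
8 = 8×1 + 0
gcd(8969807, 2217528) = 1.
Express as a combination:
1 = 49 − 6·8
1 = −6·449 + 55·49
1 = 55·2294 − 281·449
1 = −281·2743 + 336·2294
1 = 336·24238 − 2969·2743
1 = −2969·99695 + 12212·24238
1 = 12212·2217528 − 271633·99695
1 = −271633·8969807 + 1098744·2217528
So 1 = (-271633)·8969807 + (1098744)·2217528.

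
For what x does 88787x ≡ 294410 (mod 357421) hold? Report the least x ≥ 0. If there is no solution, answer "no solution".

First find gcd(88787, 357421):
357421 = 4·88787 + 2273
88787 = 39·2273 + 140
2273 = 16·140 + 33
140 = 4·33 + 8
33 = 4·8 + 1
8 = 8·1 + 0
gcd = 1, so a unique solution mod 357421 exists.
Back-substitute for the Bézout coefficients:
1 = 33 − 4·8
1 = −4·140 + 17·33
1 = 17·2273 − 276·140
1 = −276·88787 + 10781·2273
1 = 10781·357421 − 43400·88787
So 88787·(-43400) ≡ 1 (mod 357421), giving 88787⁻¹ ≡ 314021.
x ≡ 88787⁻¹·294410 ≡ 314021·294410 ≡ 49329 (mod 357421).

49329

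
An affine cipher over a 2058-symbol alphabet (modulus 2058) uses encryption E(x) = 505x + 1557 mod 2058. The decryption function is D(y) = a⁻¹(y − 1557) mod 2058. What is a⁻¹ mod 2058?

379

Run Euclid on (2058, 505):
2058 = 4*505 + 38
505 = 13*38 + 11
38 = 3*11 + 5
11 = 2*5 + 1
5 = 5*1 + 0
gcd = 1, so the inverse exists. Back-substitute:
1 = 11 − 2·5
1 = −2·38 + 7·11
1 = 7·505 − 93·38
1 = −93·2058 + 379·505
So 505·379 ≡ 1 (mod 2058).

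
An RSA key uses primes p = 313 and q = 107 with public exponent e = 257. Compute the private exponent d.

21233

φ(n) = (p−1)(q−1) = 312·106 = 33072.
Need d with 257·d ≡ 1 (mod 33072). Apply the extended Euclidean algorithm:
33072 = 128*257 + 176
257 = 1*176 + 81
176 = 2*81 + 14
81 = 5*14 + 11
14 = 1*11 + 3
11 = 3*3 + 2
3 = 1*2 + 1
2 = 2*1 + 0
Back-substitute:
1 = 3 − 2
1 = −11 + 4·3
1 = 4·14 − 5·11
1 = −5·81 + 29·14
1 = 29·176 − 63·81
1 = −63·257 + 92·176
1 = 92·33072 − 11839·257
So 257·(-11839) ≡ 1 (mod 33072), hence d ≡ -11839 ≡ 21233 (mod 33072).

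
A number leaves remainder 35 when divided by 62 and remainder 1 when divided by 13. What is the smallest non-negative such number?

Write x = 35 + 62·k. Then 62·k ≡ 1 − 35 ≡ 5 (mod 13).
Need 62⁻¹ mod 13. Extended Euclid on (13, 10):
13 = 1×10 + 3
10 = 3×3 + 1
3 = 3×1 + 0
Back-substitute:
1 = 10 − 3·3
1 = −3·13 + 4·10
62⁻¹ ≡ 4 (mod 13), so k ≡ 4·5 ≡ 7 (mod 13).
x = 35 + 62·7 = 469.

469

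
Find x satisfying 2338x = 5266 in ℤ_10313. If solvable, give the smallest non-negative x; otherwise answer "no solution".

461

First find gcd(2338, 10313):
10313 = 4*2338 + 961
2338 = 2*961 + 416
961 = 2*416 + 129
416 = 3*129 + 29
129 = 4*29 + 13
29 = 2*13 + 3
13 = 4*3 + 1
3 = 3*1 + 0
gcd = 1, so a unique solution mod 10313 exists.
Back-substitute for the Bézout coefficients:
1 = 13 − 4·3
1 = −4·29 + 9·13
1 = 9·129 − 40·29
1 = −40·416 + 129·129
1 = 129·961 − 298·416
1 = −298·2338 + 725·961
1 = 725·10313 − 3198·2338
So 2338·(-3198) ≡ 1 (mod 10313), giving 2338⁻¹ ≡ 7115.
x ≡ 2338⁻¹·5266 ≡ 7115·5266 ≡ 461 (mod 10313).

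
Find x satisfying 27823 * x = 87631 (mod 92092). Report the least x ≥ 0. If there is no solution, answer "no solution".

91645

First find gcd(27823, 92092):
92092 = 3×27823 + 8623
27823 = 3×8623 + 1954
8623 = 4×1954 + 807
1954 = 2×807 + 340
807 = 2×340 + 127
340 = 2×127 + 86
127 = 1×86 + 41
86 = 2×41 + 4
41 = 10×4 + 1
4 = 4×1 + 0
gcd = 1, so a unique solution mod 92092 exists.
Back-substitute for the Bézout coefficients:
1 = 41 − 10·4
1 = −10·86 + 21·41
1 = 21·127 − 31·86
1 = −31·340 + 83·127
1 = 83·807 − 197·340
1 = −197·1954 + 477·807
1 = 477·8623 − 2105·1954
1 = −2105·27823 + 6792·8623
1 = 6792·92092 − 22481·27823
So 27823·(-22481) ≡ 1 (mod 92092), giving 27823⁻¹ ≡ 69611.
x ≡ 27823⁻¹·87631 ≡ 69611·87631 ≡ 91645 (mod 92092).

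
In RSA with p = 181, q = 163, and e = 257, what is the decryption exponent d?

23033

φ(n) = (p−1)(q−1) = 180·162 = 29160.
Need d with 257·d ≡ 1 (mod 29160). Apply the extended Euclidean algorithm:
29160 = 113*257 + 119
257 = 2*119 + 19
119 = 6*19 + 5
19 = 3*5 + 4
5 = 1*4 + 1
4 = 4*1 + 0
Back-substitute:
1 = 5 − 4
1 = −19 + 4·5
1 = 4·119 − 25·19
1 = −25·257 + 54·119
1 = 54·29160 − 6127·257
So 257·(-6127) ≡ 1 (mod 29160), hence d ≡ -6127 ≡ 23033 (mod 29160).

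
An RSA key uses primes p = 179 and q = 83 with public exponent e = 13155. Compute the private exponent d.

7455

φ(n) = (p−1)(q−1) = 178·82 = 14596.
Need d with 13155·d ≡ 1 (mod 14596). Apply the extended Euclidean algorithm:
14596 = 1×13155 + 1441
13155 = 9×1441 + 186
1441 = 7×186 + 139
186 = 1×139 + 47
139 = 2×47 + 45
47 = 1×45 + 2
45 = 22×2 + 1
2 = 2×1 + 0
Back-substitute:
1 = 45 − 22·2
1 = −22·47 + 23·45
1 = 23·139 − 68·47
1 = −68·186 + 91·139
1 = 91·1441 − 705·186
1 = −705·13155 + 6436·1441
1 = 6436·14596 − 7141·13155
So 13155·(-7141) ≡ 1 (mod 14596), hence d ≡ -7141 ≡ 7455 (mod 14596).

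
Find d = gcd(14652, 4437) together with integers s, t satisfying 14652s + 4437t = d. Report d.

9

Euclidean algorithm:
14652 = 3*4437 + 1341
4437 = 3*1341 + 414
1341 = 3*414 + 99
414 = 4*99 + 18
99 = 5*18 + 9
18 = 2*9 + 0
gcd(14652, 4437) = 9.
Express as a combination:
9 = 99 − 5·18
9 = −5·414 + 21·99
9 = 21·1341 − 68·414
9 = −68·4437 + 225·1341
9 = 225·14652 − 743·4437
So 9 = (225)·14652 + (-743)·4437.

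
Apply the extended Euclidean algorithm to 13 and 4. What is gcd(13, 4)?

1

Repeated division:
13 = 3*4 + 1
4 = 4*1 + 0
gcd(13, 4) = 1.
Working backward:
1 = 13 − 3·4
So 1 = (1)·13 + (-3)·4.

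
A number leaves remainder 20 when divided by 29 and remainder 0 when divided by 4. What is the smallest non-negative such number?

20

Write x = 20 + 29·k. Then 29·k ≡ 0 − 20 ≡ 0 (mod 4).
Need 29⁻¹ mod 4. Extended Euclid on (4, 1):
4 = 4*1 + 0
29⁻¹ ≡ 1 (mod 4), so k ≡ 1·0 ≡ 0 (mod 4).
x = 20 + 29·0 = 20.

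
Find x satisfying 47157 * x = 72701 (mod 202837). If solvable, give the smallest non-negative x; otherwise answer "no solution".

173538

First find gcd(47157, 202837):
202837 = 4·47157 + 14209
47157 = 3·14209 + 4530
14209 = 3·4530 + 619
4530 = 7·619 + 197
619 = 3·197 + 28
197 = 7·28 + 1
28 = 28·1 + 0
gcd = 1, so a unique solution mod 202837 exists.
Back-substitute for the Bézout coefficients:
1 = 197 − 7·28
1 = −7·619 + 22·197
1 = 22·4530 − 161·619
1 = −161·14209 + 505·4530
1 = 505·47157 − 1676·14209
1 = −1676·202837 + 7209·47157
So 47157·(7209) ≡ 1 (mod 202837), giving 47157⁻¹ ≡ 7209.
x ≡ 47157⁻¹·72701 ≡ 7209·72701 ≡ 173538 (mod 202837).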